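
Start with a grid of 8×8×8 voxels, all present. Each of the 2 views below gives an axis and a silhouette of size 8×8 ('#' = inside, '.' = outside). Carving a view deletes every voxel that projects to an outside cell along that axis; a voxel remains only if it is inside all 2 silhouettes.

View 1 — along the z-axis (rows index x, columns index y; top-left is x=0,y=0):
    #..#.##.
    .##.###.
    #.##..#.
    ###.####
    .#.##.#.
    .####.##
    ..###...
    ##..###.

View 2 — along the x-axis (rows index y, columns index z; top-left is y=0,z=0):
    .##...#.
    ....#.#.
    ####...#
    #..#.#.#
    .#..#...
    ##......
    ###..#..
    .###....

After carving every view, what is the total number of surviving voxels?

full grid |V| = 512
  1. axis=2 (XY plane), |mask|=38  ⇒  voxels=304
  2. axis=0 (YZ plane), |mask|=25  ⇒  voxels=121

121 voxels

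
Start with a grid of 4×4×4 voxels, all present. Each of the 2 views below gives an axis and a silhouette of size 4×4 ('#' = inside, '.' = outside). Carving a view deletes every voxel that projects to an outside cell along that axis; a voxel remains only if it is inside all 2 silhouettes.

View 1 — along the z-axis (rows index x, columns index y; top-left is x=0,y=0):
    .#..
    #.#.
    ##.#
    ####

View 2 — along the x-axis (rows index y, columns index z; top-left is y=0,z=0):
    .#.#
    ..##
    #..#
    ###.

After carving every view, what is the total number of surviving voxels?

start: 4×4×4 = 64 voxels
carve view 1 (along z, XY-mask fill 10/16): 40 voxels remain
carve view 2 (along x, YZ-mask fill 9/16): 22 voxels remain

voxel count = 22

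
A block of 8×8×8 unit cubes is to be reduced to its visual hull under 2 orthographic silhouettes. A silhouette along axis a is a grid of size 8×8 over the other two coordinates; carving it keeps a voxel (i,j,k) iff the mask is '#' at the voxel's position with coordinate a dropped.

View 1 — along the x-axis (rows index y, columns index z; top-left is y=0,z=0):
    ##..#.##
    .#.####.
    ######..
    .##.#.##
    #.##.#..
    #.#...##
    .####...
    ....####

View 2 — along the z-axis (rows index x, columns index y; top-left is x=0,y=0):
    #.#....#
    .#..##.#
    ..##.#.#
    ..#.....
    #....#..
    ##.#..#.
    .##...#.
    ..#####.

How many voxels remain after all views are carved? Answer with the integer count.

start: 8×8×8 = 512 voxels
carve view 1 (along x, YZ-mask fill 37/64): 296 voxels remain
carve view 2 (along z, XY-mask fill 26/64): 123 voxels remain

123 voxels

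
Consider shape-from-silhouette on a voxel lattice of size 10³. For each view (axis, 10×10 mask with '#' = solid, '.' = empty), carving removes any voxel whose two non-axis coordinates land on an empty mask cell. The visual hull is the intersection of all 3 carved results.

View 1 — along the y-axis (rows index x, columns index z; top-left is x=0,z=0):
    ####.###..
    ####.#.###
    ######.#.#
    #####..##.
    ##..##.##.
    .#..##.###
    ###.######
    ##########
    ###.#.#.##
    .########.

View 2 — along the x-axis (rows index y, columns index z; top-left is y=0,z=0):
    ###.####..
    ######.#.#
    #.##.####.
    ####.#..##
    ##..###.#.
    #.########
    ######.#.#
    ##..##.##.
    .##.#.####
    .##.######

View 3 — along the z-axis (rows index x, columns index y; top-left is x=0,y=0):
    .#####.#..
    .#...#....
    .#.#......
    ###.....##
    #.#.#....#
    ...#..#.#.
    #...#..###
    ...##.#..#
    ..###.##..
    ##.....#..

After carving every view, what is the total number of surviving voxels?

initial block: 10^3 = 1000
V1 y: intersect with XZ mask (76 set) -- 760 left
V2 x: intersect with YZ mask (73 set) -- 568 left
V3 z: intersect with XY mask (39 set) -- 221 left

remaining voxels: 221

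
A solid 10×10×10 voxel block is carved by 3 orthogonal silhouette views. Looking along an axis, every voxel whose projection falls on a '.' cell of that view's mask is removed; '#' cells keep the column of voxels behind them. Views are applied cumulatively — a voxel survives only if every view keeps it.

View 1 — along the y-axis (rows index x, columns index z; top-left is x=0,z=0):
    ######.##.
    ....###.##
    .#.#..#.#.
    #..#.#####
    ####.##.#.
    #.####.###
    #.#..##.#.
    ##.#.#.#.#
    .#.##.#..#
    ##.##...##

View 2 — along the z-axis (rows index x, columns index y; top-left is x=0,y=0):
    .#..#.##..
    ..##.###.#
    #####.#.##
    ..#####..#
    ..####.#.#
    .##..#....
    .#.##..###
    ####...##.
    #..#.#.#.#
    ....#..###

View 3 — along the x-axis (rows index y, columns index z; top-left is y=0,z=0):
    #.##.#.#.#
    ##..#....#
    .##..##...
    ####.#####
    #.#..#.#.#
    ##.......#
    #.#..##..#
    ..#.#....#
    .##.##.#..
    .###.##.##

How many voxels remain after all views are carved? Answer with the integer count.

initial block: 10^3 = 1000
V1 y: intersect with XZ mask (61 set) -- 610 left
V2 z: intersect with XY mask (54 set) -- 317 left
V3 x: intersect with YZ mask (51 set) -- 156 left

voxel count = 156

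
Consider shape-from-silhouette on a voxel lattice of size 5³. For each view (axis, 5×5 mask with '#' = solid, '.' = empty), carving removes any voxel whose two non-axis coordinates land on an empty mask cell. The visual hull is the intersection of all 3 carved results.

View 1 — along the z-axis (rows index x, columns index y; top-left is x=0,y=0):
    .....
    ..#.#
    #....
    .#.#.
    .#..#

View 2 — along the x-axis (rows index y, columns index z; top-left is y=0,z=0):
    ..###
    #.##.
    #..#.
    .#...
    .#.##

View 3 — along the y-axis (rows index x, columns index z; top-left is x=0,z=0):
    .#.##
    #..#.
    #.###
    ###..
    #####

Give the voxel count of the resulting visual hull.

remaining voxels: 15

before carving: 125 voxels (5×5×5)
V1 z: intersect with XY mask (7 set) -- 35 left
V2 x: intersect with YZ mask (12 set) -- 18 left
V3 y: intersect with XZ mask (17 set) -- 15 left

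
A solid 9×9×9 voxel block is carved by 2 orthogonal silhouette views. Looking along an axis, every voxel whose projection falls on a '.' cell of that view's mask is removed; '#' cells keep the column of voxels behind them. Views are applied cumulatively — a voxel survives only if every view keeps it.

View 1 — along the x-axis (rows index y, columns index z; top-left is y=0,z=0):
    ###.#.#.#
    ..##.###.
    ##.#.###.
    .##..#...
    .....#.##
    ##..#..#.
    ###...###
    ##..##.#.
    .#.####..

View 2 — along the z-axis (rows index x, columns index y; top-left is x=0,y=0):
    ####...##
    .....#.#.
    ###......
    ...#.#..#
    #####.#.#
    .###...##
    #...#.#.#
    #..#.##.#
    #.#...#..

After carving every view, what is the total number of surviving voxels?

initial block: 9^3 = 729
  1. axis=0 (YZ plane), |mask|=43  ⇒  voxels=387
  2. axis=2 (XY plane), |mask|=38  ⇒  voxels=188

remaining voxels: 188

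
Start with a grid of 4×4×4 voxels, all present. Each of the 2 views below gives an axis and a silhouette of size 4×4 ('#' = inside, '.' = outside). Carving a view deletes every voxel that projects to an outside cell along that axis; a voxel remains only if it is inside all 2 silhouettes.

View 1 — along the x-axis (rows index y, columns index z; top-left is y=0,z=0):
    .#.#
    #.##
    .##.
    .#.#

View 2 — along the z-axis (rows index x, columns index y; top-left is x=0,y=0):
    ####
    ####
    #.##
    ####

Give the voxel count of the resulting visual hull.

voxel count = 33

initial block: 4^3 = 64
step 1: project along x, AND mask (9/16) → |grid| = 36
step 2: project along z, AND mask (15/16) → |grid| = 33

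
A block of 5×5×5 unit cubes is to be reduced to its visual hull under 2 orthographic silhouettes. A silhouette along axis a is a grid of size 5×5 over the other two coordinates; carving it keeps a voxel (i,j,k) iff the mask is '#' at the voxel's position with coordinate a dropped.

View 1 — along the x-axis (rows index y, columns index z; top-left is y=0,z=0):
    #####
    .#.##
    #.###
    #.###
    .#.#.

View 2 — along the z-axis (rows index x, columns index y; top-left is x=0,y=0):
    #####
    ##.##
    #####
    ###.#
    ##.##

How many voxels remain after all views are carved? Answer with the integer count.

|visual hull| = 78

start: 5×5×5 = 125 voxels
V1 x: intersect with YZ mask (18 set) -- 90 left
V2 z: intersect with XY mask (22 set) -- 78 left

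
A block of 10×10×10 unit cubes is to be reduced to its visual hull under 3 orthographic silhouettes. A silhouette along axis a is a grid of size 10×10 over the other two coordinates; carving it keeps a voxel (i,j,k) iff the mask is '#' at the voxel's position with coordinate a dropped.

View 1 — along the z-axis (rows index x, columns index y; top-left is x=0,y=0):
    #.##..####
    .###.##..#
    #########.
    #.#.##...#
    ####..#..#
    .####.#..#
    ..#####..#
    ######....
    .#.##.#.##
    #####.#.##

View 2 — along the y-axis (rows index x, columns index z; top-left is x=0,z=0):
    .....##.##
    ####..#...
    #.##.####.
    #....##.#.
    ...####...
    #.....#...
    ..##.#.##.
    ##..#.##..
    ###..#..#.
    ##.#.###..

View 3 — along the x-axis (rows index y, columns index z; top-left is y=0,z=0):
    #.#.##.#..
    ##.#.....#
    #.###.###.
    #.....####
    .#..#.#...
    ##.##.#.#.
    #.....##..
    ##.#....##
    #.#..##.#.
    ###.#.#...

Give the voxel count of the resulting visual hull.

161 voxels

start: 10×10×10 = 1000 voxels
[1] z-view keeps 65 columns → grid now 650
[2] y-view keeps 47 columns → grid now 315
[3] x-view keeps 48 columns → grid now 161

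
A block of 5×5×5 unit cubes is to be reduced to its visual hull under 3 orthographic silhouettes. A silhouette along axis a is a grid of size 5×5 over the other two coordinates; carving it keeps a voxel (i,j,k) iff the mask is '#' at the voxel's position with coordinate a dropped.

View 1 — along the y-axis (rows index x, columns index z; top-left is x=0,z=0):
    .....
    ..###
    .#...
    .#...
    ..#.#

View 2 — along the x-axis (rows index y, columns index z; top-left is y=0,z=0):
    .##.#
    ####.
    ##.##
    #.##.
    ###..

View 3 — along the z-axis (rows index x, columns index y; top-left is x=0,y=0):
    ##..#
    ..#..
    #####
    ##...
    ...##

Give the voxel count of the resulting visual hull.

voxel count = 10

full grid |V| = 125
  1. axis=1 (XZ plane), |mask|=7  ⇒  voxels=35
  2. axis=0 (YZ plane), |mask|=17  ⇒  voxels=23
  3. axis=2 (XY plane), |mask|=13  ⇒  voxels=10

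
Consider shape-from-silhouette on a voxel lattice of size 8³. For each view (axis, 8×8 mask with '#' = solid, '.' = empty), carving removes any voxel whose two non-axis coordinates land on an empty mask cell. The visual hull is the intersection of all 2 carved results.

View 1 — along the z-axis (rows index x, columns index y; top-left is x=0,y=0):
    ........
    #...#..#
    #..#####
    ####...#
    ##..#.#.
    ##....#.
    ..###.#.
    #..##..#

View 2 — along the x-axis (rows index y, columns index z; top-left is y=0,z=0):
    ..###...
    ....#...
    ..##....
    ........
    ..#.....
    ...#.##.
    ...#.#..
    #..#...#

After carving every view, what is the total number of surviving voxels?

initial block: 8^3 = 512
after view 1 [z-axis, 29 of 64 cells solid] → remaining = 232
after view 2 [x-axis, 15 of 64 cells solid] → remaining = 53

53 voxels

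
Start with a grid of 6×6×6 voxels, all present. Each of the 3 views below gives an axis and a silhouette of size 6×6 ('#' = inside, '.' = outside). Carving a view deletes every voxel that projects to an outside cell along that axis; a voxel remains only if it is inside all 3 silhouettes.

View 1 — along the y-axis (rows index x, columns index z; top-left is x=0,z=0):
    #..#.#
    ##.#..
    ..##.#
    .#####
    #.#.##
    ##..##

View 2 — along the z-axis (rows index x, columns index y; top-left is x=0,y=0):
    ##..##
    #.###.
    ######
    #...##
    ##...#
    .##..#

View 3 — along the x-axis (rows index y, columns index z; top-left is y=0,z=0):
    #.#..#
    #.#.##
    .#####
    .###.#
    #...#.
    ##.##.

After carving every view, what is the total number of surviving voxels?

|visual hull| = 48

before carving: 216 voxels (6×6×6)
  1. axis=1 (XZ plane), |mask|=22  ⇒  voxels=132
  2. axis=2 (XY plane), |mask|=23  ⇒  voxels=81
  3. axis=0 (YZ plane), |mask|=22  ⇒  voxels=48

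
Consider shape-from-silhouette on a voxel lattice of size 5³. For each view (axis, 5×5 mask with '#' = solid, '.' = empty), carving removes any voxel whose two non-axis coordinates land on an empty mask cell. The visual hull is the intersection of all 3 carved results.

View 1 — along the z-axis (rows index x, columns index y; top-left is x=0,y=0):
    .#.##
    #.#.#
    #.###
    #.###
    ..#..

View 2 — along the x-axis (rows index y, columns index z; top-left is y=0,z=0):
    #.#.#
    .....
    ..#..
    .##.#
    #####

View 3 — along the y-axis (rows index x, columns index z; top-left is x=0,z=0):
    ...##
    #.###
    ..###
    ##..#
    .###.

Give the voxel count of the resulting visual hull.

|visual hull| = 27

initial block: 5^3 = 125
after view 1 [z-axis, 15 of 25 cells solid] → remaining = 75
after view 2 [x-axis, 12 of 25 cells solid] → remaining = 42
after view 3 [y-axis, 15 of 25 cells solid] → remaining = 27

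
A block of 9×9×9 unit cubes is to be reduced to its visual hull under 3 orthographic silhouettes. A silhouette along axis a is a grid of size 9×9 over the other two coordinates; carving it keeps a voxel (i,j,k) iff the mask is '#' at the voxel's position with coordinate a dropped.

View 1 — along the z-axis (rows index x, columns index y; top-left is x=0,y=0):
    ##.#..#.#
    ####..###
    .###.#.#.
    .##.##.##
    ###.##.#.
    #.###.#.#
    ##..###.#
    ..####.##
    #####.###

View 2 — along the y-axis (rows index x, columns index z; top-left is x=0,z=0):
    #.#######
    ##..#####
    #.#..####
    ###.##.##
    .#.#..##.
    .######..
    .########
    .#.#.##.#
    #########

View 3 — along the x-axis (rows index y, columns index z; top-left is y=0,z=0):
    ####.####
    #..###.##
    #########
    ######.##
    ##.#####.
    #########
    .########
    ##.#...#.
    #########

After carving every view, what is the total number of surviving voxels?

full grid |V| = 729
step 1: project along z, AND mask (55/81) → |grid| = 495
step 2: project along y, AND mask (60/81) → |grid| = 371
step 3: project along x, AND mask (68/81) → |grid| = 312

voxel count = 312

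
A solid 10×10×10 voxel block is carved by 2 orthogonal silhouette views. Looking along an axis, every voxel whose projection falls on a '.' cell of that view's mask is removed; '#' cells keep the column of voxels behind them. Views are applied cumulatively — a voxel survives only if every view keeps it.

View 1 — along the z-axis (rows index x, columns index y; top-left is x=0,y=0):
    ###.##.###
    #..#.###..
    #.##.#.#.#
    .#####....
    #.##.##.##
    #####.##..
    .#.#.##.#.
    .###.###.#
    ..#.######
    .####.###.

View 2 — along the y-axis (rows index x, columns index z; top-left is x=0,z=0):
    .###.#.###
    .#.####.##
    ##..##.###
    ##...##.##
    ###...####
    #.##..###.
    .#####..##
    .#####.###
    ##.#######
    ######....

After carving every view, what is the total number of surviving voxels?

start: 10×10×10 = 1000 voxels
after view 1 [z-axis, 64 of 100 cells solid] → remaining = 640
after view 2 [y-axis, 70 of 100 cells solid] → remaining = 450

|visual hull| = 450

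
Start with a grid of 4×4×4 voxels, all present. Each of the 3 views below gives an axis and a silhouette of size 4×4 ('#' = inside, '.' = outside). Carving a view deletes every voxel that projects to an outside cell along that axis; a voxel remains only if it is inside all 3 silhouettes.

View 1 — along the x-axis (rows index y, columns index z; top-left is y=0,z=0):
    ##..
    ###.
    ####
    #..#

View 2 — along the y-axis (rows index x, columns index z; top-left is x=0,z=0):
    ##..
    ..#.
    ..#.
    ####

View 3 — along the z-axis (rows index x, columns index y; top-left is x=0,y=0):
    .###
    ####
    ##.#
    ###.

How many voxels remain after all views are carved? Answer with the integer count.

voxel count = 17

before carving: 64 voxels (4×4×4)
  1. axis=0 (YZ plane), |mask|=11  ⇒  voxels=44
  2. axis=1 (XZ plane), |mask|=8  ⇒  voxels=22
  3. axis=2 (XY plane), |mask|=13  ⇒  voxels=17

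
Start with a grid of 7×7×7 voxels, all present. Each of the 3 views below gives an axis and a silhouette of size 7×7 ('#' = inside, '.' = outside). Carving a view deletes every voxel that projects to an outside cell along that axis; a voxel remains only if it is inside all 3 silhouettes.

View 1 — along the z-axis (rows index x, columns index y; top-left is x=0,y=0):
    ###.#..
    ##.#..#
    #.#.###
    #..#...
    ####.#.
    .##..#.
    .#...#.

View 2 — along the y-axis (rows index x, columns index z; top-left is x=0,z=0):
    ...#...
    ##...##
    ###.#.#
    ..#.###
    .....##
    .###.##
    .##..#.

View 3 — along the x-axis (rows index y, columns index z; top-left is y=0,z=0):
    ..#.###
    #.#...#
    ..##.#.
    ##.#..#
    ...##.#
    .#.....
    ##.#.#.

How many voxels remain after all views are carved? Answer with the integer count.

|visual hull| = 39

full grid |V| = 343
  1. axis=2 (XY plane), |mask|=25  ⇒  voxels=175
  2. axis=1 (XZ plane), |mask|=24  ⇒  voxels=84
  3. axis=0 (YZ plane), |mask|=22  ⇒  voxels=39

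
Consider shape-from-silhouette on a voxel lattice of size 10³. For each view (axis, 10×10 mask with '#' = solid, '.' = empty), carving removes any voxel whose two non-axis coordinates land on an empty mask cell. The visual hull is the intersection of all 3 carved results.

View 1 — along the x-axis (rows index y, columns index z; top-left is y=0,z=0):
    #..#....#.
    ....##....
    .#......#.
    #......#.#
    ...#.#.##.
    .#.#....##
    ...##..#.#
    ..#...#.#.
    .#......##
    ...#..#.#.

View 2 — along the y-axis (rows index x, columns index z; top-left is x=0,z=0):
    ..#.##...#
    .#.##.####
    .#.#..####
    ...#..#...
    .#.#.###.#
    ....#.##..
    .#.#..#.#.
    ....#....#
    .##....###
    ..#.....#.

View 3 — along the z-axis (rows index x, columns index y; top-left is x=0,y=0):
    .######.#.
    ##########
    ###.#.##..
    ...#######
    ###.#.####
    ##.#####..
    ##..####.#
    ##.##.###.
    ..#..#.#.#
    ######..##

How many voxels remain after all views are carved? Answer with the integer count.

|visual hull| = 104

before carving: 1000 voxels (10×10×10)
  1. axis=0 (YZ plane), |mask|=31  ⇒  voxels=310
  2. axis=1 (XZ plane), |mask|=41  ⇒  voxels=141
  3. axis=2 (XY plane), |mask|=71  ⇒  voxels=104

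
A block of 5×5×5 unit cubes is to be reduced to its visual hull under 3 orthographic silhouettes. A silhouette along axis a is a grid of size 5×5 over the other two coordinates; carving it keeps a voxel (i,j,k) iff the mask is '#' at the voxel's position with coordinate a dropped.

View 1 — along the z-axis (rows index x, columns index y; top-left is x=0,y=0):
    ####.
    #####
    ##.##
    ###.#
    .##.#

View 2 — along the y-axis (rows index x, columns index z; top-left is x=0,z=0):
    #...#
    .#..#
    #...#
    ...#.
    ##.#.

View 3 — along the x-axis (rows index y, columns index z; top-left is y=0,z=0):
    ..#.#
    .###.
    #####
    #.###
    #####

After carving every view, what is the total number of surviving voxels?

remaining voxels: 28

initial block: 5^3 = 125
[1] z-view keeps 20 columns → grid now 100
[2] y-view keeps 10 columns → grid now 39
[3] x-view keeps 19 columns → grid now 28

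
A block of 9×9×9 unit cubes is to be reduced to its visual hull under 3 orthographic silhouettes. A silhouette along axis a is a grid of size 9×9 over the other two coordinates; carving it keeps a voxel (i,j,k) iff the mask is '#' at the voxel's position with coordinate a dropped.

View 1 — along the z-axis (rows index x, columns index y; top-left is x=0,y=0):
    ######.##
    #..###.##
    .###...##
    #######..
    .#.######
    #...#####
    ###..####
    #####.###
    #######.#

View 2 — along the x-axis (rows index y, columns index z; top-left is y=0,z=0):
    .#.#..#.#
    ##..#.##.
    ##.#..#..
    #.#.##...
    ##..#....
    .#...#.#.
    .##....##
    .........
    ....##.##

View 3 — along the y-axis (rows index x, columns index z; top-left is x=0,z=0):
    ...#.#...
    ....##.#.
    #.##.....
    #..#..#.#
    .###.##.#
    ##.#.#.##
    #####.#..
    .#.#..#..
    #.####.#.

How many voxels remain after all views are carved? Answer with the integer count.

before carving: 729 voxels (9×9×9)
step 1: project along z, AND mask (62/81) → |grid| = 558
step 2: project along x, AND mask (31/81) → |grid| = 213
step 3: project along y, AND mask (39/81) → |grid| = 99

remaining voxels: 99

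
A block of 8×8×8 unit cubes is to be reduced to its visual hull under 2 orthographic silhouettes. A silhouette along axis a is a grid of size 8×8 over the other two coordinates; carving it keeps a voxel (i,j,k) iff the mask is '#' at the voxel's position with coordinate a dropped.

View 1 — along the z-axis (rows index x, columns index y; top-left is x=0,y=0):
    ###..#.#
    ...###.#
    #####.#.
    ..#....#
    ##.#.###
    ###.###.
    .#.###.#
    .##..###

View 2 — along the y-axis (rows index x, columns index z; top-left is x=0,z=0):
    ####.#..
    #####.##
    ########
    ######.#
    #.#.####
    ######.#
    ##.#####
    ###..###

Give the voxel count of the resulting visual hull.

258 voxels

full grid |V| = 512
[1] z-view keeps 39 columns → grid now 312
[2] y-view keeps 53 columns → grid now 258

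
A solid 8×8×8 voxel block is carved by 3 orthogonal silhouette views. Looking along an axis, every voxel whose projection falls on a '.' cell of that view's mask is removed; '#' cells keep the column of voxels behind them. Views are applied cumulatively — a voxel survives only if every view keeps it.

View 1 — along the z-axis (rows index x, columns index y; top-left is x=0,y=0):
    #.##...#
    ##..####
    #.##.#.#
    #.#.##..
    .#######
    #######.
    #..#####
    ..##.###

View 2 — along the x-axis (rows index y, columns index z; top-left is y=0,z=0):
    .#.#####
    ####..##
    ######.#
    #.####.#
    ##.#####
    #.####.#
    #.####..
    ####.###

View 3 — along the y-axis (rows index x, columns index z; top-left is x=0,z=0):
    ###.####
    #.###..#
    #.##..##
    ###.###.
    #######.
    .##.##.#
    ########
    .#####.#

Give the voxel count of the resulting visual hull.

start: 8×8×8 = 512 voxels
step 1: project along z, AND mask (44/64) → |grid| = 352
step 2: project along x, AND mask (50/64) → |grid| = 276
step 3: project along y, AND mask (49/64) → |grid| = 211

|visual hull| = 211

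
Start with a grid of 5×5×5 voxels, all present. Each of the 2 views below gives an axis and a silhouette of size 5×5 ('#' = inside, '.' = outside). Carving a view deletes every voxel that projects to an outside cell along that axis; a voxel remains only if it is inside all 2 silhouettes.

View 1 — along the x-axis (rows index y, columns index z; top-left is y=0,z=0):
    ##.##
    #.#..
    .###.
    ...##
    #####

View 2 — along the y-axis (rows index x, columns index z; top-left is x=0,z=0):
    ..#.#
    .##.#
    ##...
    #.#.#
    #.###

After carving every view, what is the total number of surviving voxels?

start: 5×5×5 = 125 voxels
step 1: project along x, AND mask (16/25) → |grid| = 80
step 2: project along y, AND mask (14/25) → |grid| = 43

|visual hull| = 43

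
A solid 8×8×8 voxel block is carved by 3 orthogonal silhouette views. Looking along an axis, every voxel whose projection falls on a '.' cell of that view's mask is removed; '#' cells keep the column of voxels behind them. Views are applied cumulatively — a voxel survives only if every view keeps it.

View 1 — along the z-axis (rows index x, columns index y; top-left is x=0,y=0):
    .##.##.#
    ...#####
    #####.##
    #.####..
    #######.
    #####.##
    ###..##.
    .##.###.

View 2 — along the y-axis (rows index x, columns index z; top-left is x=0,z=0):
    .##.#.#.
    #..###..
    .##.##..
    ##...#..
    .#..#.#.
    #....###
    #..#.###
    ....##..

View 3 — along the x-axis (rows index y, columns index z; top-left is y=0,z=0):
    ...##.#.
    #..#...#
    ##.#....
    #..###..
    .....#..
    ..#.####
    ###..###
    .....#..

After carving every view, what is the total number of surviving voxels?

67 voxels

start: 8×8×8 = 512 voxels
V1 z: intersect with XY mask (46 set) -- 368 left
V2 y: intersect with XZ mask (29 set) -- 167 left
V3 x: intersect with YZ mask (26 set) -- 67 left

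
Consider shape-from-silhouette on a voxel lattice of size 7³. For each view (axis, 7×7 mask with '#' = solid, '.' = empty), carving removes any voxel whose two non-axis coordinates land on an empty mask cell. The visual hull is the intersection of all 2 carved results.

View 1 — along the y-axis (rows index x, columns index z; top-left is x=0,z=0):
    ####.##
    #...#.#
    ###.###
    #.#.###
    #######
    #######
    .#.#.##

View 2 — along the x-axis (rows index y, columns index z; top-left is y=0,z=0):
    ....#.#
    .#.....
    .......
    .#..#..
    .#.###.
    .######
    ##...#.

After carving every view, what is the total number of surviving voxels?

voxel count = 96

before carving: 343 voxels (7×7×7)
[1] y-view keeps 38 columns → grid now 266
[2] x-view keeps 18 columns → grid now 96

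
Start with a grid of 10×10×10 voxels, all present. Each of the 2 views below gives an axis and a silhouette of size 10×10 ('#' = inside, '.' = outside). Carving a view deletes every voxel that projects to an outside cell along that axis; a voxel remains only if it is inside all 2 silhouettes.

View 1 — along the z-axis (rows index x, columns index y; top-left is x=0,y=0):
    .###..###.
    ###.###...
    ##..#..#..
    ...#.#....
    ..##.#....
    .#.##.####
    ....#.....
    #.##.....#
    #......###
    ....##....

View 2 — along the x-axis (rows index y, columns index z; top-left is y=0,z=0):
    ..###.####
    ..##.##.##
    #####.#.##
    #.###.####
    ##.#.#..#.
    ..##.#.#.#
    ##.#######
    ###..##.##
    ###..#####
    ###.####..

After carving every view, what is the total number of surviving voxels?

initial block: 10^3 = 1000
[1] z-view keeps 39 columns → grid now 390
[2] x-view keeps 70 columns → grid now 269

|visual hull| = 269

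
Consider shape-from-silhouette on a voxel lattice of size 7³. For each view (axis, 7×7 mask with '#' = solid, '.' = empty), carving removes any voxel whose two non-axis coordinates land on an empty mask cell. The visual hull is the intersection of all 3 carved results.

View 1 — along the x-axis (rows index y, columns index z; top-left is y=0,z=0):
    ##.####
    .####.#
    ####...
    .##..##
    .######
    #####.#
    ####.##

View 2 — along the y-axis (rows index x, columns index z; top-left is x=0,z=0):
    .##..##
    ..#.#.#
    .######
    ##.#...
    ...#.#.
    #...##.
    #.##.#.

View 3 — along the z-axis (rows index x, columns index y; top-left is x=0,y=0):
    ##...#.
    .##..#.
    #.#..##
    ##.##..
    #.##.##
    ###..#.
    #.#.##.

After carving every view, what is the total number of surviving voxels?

start: 7×7×7 = 343 voxels
  1. axis=0 (YZ plane), |mask|=37  ⇒  voxels=259
  2. axis=1 (XZ plane), |mask|=25  ⇒  voxels=131
  3. axis=2 (XY plane), |mask|=27  ⇒  voxels=68

|visual hull| = 68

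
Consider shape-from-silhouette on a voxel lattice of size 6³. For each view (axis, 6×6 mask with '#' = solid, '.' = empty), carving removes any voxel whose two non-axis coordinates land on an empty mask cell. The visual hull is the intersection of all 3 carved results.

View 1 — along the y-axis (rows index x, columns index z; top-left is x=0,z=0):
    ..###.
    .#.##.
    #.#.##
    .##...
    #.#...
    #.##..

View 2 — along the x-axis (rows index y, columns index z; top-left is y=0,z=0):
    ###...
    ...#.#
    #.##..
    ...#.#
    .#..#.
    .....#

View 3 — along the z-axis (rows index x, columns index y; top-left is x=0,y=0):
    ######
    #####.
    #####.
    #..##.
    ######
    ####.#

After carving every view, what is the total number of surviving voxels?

voxel count = 33

before carving: 216 voxels (6×6×6)
after view 1 [y-axis, 17 of 36 cells solid] → remaining = 102
after view 2 [x-axis, 13 of 36 cells solid] → remaining = 35
after view 3 [z-axis, 30 of 36 cells solid] → remaining = 33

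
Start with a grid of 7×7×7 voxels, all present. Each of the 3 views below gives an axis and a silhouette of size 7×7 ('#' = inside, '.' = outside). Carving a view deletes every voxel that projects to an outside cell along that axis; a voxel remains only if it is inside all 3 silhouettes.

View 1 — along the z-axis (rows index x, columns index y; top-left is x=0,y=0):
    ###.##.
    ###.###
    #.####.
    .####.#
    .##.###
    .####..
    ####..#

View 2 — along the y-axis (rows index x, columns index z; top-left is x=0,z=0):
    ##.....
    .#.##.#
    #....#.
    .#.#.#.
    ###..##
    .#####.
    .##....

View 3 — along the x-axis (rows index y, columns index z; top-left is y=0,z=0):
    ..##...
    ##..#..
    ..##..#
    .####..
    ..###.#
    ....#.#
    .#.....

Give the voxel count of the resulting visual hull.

voxel count = 44

before carving: 343 voxels (7×7×7)
step 1: project along z, AND mask (35/49) → |grid| = 245
step 2: project along y, AND mask (23/49) → |grid| = 114
step 3: project along x, AND mask (19/49) → |grid| = 44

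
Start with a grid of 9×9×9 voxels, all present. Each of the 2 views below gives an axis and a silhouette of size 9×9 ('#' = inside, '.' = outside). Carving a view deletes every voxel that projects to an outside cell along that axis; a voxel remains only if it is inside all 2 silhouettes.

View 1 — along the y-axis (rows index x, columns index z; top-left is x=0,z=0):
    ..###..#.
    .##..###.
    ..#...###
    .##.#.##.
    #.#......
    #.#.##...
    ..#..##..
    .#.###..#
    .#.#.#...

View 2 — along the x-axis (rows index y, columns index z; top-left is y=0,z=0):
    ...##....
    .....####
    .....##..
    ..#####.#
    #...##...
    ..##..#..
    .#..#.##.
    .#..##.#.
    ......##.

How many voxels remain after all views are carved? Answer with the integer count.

remaining voxels: 122

full grid |V| = 729
step 1: project along y, AND mask (35/81) → |grid| = 315
step 2: project along x, AND mask (30/81) → |grid| = 122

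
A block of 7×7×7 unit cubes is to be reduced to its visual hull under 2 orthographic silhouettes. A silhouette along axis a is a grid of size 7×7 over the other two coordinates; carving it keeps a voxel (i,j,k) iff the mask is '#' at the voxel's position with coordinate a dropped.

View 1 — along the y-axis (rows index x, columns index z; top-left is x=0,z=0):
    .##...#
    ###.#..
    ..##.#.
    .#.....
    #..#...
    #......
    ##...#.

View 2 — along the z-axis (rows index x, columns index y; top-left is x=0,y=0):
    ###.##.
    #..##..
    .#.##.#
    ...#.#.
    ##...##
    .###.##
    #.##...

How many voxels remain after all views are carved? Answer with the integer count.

full grid |V| = 343
[1] y-view keeps 17 columns → grid now 119
[2] z-view keeps 26 columns → grid now 63

|visual hull| = 63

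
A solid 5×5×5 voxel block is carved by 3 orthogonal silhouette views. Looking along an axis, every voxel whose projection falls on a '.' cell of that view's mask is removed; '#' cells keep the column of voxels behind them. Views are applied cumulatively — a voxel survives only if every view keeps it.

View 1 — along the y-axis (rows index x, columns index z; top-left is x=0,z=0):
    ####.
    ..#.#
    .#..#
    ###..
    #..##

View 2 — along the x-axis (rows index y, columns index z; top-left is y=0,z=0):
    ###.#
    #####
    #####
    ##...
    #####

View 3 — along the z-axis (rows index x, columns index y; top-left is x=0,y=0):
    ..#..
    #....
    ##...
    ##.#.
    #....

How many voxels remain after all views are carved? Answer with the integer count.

remaining voxels: 20

before carving: 125 voxels (5×5×5)
  1. axis=1 (XZ plane), |mask|=14  ⇒  voxels=70
  2. axis=0 (YZ plane), |mask|=21  ⇒  voxels=60
  3. axis=2 (XY plane), |mask|=8  ⇒  voxels=20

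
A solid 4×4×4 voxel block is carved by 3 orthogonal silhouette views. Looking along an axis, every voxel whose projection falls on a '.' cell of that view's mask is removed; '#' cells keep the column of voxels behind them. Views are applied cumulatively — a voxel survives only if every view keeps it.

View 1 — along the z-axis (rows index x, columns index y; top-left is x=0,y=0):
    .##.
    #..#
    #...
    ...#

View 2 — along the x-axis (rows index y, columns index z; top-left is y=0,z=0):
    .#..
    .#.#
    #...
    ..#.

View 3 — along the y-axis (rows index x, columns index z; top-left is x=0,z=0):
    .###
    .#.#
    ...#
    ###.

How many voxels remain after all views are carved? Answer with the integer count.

start: 4×4×4 = 64 voxels
carve view 1 (along z, XY-mask fill 6/16): 24 voxels remain
carve view 2 (along x, YZ-mask fill 5/16): 7 voxels remain
carve view 3 (along y, XZ-mask fill 9/16): 4 voxels remain

4 voxels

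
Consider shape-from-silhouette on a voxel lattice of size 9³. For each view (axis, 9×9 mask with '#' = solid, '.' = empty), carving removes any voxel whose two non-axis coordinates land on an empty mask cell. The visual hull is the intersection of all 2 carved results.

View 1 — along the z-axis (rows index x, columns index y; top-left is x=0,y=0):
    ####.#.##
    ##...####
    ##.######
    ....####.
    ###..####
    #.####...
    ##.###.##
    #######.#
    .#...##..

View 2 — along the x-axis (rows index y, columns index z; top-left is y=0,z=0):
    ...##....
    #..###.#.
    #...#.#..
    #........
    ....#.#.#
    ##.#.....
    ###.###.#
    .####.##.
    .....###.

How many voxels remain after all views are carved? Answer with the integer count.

remaining voxels: 204

full grid |V| = 729
[1] z-view keeps 55 columns → grid now 495
[2] x-view keeps 33 columns → grid now 204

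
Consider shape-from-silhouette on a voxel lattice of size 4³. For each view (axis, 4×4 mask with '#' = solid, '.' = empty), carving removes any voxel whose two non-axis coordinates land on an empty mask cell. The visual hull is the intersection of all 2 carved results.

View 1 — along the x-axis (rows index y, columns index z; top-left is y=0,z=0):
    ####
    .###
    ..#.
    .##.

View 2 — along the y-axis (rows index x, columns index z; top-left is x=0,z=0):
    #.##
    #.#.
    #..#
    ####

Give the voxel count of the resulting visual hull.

|visual hull| = 25

initial block: 4^3 = 64
V1 x: intersect with YZ mask (10 set) -- 40 left
V2 y: intersect with XZ mask (11 set) -- 25 left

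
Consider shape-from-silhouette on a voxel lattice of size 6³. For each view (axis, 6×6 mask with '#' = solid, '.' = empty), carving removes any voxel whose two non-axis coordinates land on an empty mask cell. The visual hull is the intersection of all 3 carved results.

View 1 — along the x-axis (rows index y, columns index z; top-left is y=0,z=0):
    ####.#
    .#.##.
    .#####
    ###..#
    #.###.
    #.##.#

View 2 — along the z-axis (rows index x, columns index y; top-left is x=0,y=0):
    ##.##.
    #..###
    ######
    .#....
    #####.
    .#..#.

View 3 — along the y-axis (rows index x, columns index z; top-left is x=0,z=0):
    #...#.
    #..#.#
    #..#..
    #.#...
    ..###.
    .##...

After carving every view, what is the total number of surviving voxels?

full grid |V| = 216
V1 x: intersect with YZ mask (25 set) -- 150 left
V2 z: intersect with XY mask (22 set) -- 89 left
V3 y: intersect with XZ mask (14 set) -- 37 left

voxel count = 37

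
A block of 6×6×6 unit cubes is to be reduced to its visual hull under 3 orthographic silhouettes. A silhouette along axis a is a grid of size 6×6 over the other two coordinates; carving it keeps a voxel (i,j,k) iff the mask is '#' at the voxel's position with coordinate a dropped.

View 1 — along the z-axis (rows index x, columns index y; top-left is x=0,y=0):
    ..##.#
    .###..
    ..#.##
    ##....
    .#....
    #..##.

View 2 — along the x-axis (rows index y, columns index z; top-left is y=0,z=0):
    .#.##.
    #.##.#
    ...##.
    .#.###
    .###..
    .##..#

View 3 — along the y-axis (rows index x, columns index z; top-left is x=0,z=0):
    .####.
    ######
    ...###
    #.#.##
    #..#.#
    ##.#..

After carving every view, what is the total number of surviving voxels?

full grid |V| = 216
step 1: project along z, AND mask (15/36) → |grid| = 90
step 2: project along x, AND mask (19/36) → |grid| = 48
step 3: project along y, AND mask (23/36) → |grid| = 34

|visual hull| = 34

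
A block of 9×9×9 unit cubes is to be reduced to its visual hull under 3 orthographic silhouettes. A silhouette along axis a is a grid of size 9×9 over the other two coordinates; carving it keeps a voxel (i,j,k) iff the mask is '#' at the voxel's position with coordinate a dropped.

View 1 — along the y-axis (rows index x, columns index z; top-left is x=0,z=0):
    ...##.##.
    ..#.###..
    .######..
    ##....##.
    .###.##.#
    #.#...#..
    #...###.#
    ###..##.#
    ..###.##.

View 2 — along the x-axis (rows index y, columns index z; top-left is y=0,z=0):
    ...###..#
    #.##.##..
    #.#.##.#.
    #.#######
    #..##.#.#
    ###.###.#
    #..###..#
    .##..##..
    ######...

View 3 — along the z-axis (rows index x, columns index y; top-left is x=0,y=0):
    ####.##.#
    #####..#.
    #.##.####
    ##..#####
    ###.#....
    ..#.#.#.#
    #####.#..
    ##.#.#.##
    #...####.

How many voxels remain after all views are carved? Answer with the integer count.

|visual hull| = 151

start: 9×9×9 = 729 voxels
V1 y: intersect with XZ mask (43 set) -- 387 left
V2 x: intersect with YZ mask (49 set) -- 241 left
V3 z: intersect with XY mask (52 set) -- 151 left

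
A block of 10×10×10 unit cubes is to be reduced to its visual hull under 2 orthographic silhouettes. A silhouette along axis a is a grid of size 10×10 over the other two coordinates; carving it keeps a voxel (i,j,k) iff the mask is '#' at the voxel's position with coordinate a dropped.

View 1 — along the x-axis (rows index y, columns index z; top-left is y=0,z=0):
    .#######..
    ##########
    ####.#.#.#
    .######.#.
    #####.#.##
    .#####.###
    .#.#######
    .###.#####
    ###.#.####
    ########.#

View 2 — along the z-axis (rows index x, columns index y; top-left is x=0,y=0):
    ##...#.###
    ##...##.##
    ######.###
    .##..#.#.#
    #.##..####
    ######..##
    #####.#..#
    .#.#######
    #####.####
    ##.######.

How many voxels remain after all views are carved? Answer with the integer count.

start: 10×10×10 = 1000 voxels
carve view 1 (along x, YZ-mask fill 80/100): 800 voxels remain
carve view 2 (along z, XY-mask fill 73/100): 590 voxels remain

590 voxels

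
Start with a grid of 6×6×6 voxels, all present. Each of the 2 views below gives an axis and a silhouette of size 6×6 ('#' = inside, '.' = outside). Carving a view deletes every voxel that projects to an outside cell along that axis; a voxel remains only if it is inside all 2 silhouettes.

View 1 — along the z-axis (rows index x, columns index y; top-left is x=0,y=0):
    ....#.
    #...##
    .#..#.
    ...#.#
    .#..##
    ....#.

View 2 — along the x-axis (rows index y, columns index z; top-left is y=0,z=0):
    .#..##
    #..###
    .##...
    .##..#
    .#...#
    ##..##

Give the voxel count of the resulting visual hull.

initial block: 6^3 = 216
step 1: project along z, AND mask (12/36) → |grid| = 72
step 2: project along x, AND mask (18/36) → |grid| = 36

36 voxels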